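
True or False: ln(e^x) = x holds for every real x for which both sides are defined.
True.

Claim: ln(e^x) = x.
Reasoning: ln is the inverse of the exponential: ln(e^x) asks for the exponent p with e^p = e^x, and since e^p is one-to-one that exponent is p = x.
So the two sides agree for every real x for which both sides are defined.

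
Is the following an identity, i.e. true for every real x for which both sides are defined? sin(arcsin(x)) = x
Yes, this is an identity.

Claim: sin(arcsin(x)) = x.
Reasoning: For -1 ≤ x ≤ 1 (where arcsin is defined), arcsin(x) is by definition an angle whose sine equals x. Taking the sine of that angle returns x. (Note the other order, arcsin(sin x) = x, is NOT an identity.)
So the two sides agree for every real x for which both sides are defined.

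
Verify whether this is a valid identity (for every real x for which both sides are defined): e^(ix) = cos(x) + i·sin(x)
Yes, this is an identity.

Claim: e^(ix) = cos(x) + i·sin(x).
Reasoning: Euler's formula. Expand e^(ix) = Σ (ix)^k / k!. Since i² = -1, the even-k terms are Σ (-1)^m x^(2m)/(2m)! = cos(x) and the odd-k terms are i · Σ (-1)^m x^(2m+1)/(2m+1)! = i·sin(x).
So the two sides agree for every real x for which both sides are defined.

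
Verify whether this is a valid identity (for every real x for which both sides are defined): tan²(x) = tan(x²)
Claim: tan²(x) = tan(x²).
Test a specific point where both sides are defined: x = π/4.
LHS = tan²(x) ≈ 1.0000
RHS = tan(x²) ≈ 0.7092
Since 1.0000 ≠ 0.7092, the equation fails at this point, so it cannot hold for every real x for which both sides are defined.
tan²(x) means (tan x)², squaring the output; tan(x²) squares the input. These are different functions.

Conclusion: No, this is NOT an identity.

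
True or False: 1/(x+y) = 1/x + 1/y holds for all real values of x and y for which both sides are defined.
Claim: 1/(x+y) = 1/x + 1/y.
Test a specific point where both sides are defined: x = -3, y = 5.
LHS = 1/(x+y) ≈ 0.5000
RHS = 1/x + 1/y ≈ -0.1333
Since 0.5000 ≠ -0.1333, the equation fails at this point, so it cannot hold for all real values of x and y for which both sides are defined.
1/x + 1/y = (x+y)/(xy), which is not 1/(x+y).

Conclusion: False.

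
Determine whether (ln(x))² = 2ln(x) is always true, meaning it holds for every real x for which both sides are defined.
No, this is NOT an identity.

Claim: (ln(x))² = 2ln(x).
Test a specific point where both sides are defined: x = 5.
LHS = (ln(x))² ≈ 2.5903
RHS = 2ln(x) ≈ 3.2189
Since 2.5903 ≠ 3.2189, the equation fails at this point, so it cannot hold for every real x for which both sides are defined.
2ln(x) equals ln(x²), which is not the same as (ln x)².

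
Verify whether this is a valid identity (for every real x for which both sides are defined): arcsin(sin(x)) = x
No, this is NOT an identity.

Claim: arcsin(sin(x)) = x.
Test a specific point where both sides are defined: x = π.
LHS = arcsin(sin(x)) ≈ 0.0000
RHS = x ≈ 3.1416
Since 0.0000 ≠ 3.1416, the equation fails at this point, so it cannot hold for every real x for which both sides are defined.
arcsin only returns values in [-π/2, π/2], so arcsin(sin(x)) = x holds only for x in that interval, not for all real x.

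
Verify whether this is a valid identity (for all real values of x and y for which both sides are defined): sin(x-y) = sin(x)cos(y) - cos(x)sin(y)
Claim: sin(x-y) = sin(x)cos(y) - cos(x)sin(y).
Reasoning: Replace y by -y in sin(x+y) = sin(x)cos(y) + cos(x)sin(y) and use cos(-y) = cos(y), sin(-y) = -sin(y): sin(x-y) = sin(x)cos(y) - cos(x)sin(y).
So the two sides agree for all real values of x and y for which both sides are defined.

Conclusion: Yes, this is an identity.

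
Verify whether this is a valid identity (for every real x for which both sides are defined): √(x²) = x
Claim: √(x²) = x.
Test a specific point where both sides are defined: x = -2.
LHS = √(x²) ≈ 2.0000
RHS = x ≈ -2.0000
Since 2.0000 ≠ -2.0000, the equation fails at this point, so it cannot hold for every real x for which both sides are defined.
√(x²) = |x|, which differs from x whenever x < 0 (both sides are defined for every real x).

Conclusion: No, this is NOT an identity.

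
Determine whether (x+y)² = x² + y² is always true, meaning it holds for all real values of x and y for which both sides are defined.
No, this is NOT an identity.

Claim: (x+y)² = x² + y².
Test a specific point where both sides are defined: x = 2, y = -2.
LHS = (x+y)² ≈ 0.0000
RHS = x² + y² ≈ 8.0000
Since 0.0000 ≠ 8.0000, the equation fails at this point, so it cannot hold for all real values of x and y for which both sides are defined.
The correct expansion is (x+y)² = x² + 2xy + y²; the cross term 2xy is missing.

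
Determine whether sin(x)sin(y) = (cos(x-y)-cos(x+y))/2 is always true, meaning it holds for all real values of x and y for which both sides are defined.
Claim: sin(x)sin(y) = (cos(x-y)-cos(x+y))/2.
Reasoning: cos(x-y) = cos(x)cos(y) + sin(x)sin(y) and cos(x+y) = cos(x)cos(y) - sin(x)sin(y). Subtracting, cos(x-y) - cos(x+y) = 2sin(x)sin(y); divide by 2.
So the two sides agree for all real values of x and y for which both sides are defined.

Conclusion: Yes, this is an identity.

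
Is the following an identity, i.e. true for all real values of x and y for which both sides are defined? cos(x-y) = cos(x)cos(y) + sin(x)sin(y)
Yes, this is an identity.

Claim: cos(x-y) = cos(x)cos(y) + sin(x)sin(y).
Reasoning: Replace y by -y in cos(x+y) = cos(x)cos(y) - sin(x)sin(y) and use cos(-y) = cos(y), sin(-y) = -sin(y): cos(x-y) = cos(x)cos(y) + sin(x)sin(y).
So the two sides agree for all real values of x and y for which both sides are defined.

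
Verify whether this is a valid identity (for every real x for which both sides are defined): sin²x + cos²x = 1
Yes, this is an identity.

Claim: sin²x + cos²x = 1.
Reasoning: The point (cos x, sin x) lies on the unit circle X² + Y² = 1, so cos²x + sin²x = 1 for every real x.
So the two sides agree for every real x for which both sides are defined.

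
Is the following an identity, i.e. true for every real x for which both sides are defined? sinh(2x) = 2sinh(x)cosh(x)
Yes, this is an identity.

Claim: sinh(2x) = 2sinh(x)cosh(x).
Reasoning: 2sinh(x)cosh(x) = 2 · (e^x - e^-x)/2 · (e^x + e^-x)/2 = (e^(2x) - e^(-2x))/2 = sinh(2x).
So the two sides agree for every real x for which both sides are defined.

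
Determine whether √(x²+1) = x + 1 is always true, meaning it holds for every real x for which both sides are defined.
Claim: √(x²+1) = x + 1.
Test a specific point where both sides are defined: x = -1.
LHS = √(x²+1) ≈ 1.4142
RHS = x + 1 ≈ 0.0000
Since 1.4142 ≠ 0.0000, the equation fails at this point, so it cannot hold for every real x for which both sides are defined.
(x+1)² = x² + 2x + 1 ≠ x² + 1 unless x = 0.

Conclusion: No, this is NOT an identity.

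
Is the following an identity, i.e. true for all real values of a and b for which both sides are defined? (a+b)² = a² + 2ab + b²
Yes, this is an identity.

Claim: (a+b)² = a² + 2ab + b².
Reasoning: Expand: (a+b)² = (a+b)(a+b) = a·a + a·b + b·a + b·b = a² + 2ab + b².
So the two sides agree for all real values of a and b for which both sides are defined.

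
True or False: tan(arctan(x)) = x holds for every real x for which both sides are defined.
Claim: tan(arctan(x)) = x.
Reasoning: For every real x, arctan(x) is by definition the angle in (-π/2, π/2) whose tangent equals x. Taking the tangent of that angle returns x.
So the two sides agree for every real x for which both sides are defined.

Conclusion: True.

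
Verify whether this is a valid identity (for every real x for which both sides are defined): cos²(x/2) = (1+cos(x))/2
Yes, this is an identity.

Claim: cos²(x/2) = (1+cos(x))/2.
Reasoning: Use cos(2θ) = 2cos²θ - 1 with θ = x/2: cos(x) = 2cos²(x/2) - 1. Solving for cos²(x/2) gives (1 + cos(x))/2.
So the two sides agree for every real x for which both sides are defined.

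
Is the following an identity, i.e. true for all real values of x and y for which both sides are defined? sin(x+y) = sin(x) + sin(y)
Claim: sin(x+y) = sin(x) + sin(y).
Test a specific point where both sides are defined: x = -π/4, y = 3π/4.
LHS = sin(x+y) ≈ 1.0000
RHS = sin(x) + sin(y) ≈ 0.0000
Since 1.0000 ≠ 0.0000, the equation fails at this point, so it cannot hold for all real values of x and y for which both sides are defined.
The correct expansion is sin(x+y) = sin(x)cos(y) + cos(x)sin(y); sine is not additive.

Conclusion: No, this is NOT an identity.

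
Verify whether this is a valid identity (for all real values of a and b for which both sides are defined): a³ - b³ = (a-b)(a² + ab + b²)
Yes, this is an identity.

Claim: a³ - b³ = (a-b)(a² + ab + b²).
Reasoning: Expand the right side: (a-b)(a² + ab + b²) = a³ + a²b + ab² - a²b - ab² - b³ = a³ - b³ (the middle terms cancel in pairs).
So the two sides agree for all real values of a and b for which both sides are defined.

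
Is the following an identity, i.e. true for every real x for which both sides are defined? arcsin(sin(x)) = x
No, this is NOT an identity.

Claim: arcsin(sin(x)) = x.
Test a specific point where both sides are defined: x = 2π/3.
LHS = arcsin(sin(x)) ≈ 1.0472
RHS = x ≈ 2.0944
Since 1.0472 ≠ 2.0944, the equation fails at this point, so it cannot hold for every real x for which both sides are defined.
arcsin only returns values in [-π/2, π/2], so arcsin(sin(x)) = x holds only for x in that interval, not for all real x.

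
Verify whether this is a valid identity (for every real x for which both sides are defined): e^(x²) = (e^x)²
Claim: e^(x²) = (e^x)².
Test a specific point where both sides are defined: x = 3.
LHS = e^(x²) ≈ 8103.0839
RHS = (e^x)² ≈ 403.4288
Since 8103.0839 ≠ 403.4288, the equation fails at this point, so it cannot hold for every real x for which both sides are defined.
(e^x)² = e^(2x), and 2x ≠ x² in general.

Conclusion: No, this is NOT an identity.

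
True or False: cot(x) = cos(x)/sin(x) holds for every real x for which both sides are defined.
Claim: cot(x) = cos(x)/sin(x).
Reasoning: cot(x) is defined as 1/tan(x) = 1/(sin(x)/cos(x)) = cos(x)/sin(x), wherever sin(x) ≠ 0.
So the two sides agree for every real x for which both sides are defined.

Conclusion: True.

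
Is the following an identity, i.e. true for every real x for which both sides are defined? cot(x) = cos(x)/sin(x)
Yes, this is an identity.

Claim: cot(x) = cos(x)/sin(x).
Reasoning: cot(x) is defined as 1/tan(x) = 1/(sin(x)/cos(x)) = cos(x)/sin(x), wherever sin(x) ≠ 0.
So the two sides agree for every real x for which both sides are defined.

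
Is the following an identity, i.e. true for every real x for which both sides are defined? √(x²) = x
No, this is NOT an identity.

Claim: √(x²) = x.
Test a specific point where both sides are defined: x = -1.
LHS = √(x²) ≈ 1.0000
RHS = x ≈ -1.0000
Since 1.0000 ≠ -1.0000, the equation fails at this point, so it cannot hold for every real x for which both sides are defined.
√(x²) = |x|, which differs from x whenever x < 0 (both sides are defined for every real x).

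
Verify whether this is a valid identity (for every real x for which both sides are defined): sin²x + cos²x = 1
Claim: sin²x + cos²x = 1.
Reasoning: The point (cos x, sin x) lies on the unit circle X² + Y² = 1, so cos²x + sin²x = 1 for every real x.
So the two sides agree for every real x for which both sides are defined.

Conclusion: Yes, this is an identity.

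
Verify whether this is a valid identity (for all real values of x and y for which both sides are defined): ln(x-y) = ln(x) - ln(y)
No, this is NOT an identity.

Claim: ln(x-y) = ln(x) - ln(y).
Test a specific point where both sides are defined: x = 1, y = 1/2.
LHS = ln(x-y) ≈ -0.6931
RHS = ln(x) - ln(y) ≈ 0.6931
Since -0.6931 ≠ 0.6931, the equation fails at this point, so it cannot hold for all real values of x and y for which both sides are defined.
ln(x) - ln(y) = ln(x/y), not ln(x-y).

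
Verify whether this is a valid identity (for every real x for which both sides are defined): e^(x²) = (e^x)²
No, this is NOT an identity.

Claim: e^(x²) = (e^x)².
Test a specific point where both sides are defined: x = -3.
LHS = e^(x²) ≈ 8103.0839
RHS = (e^x)² ≈ 0.0025
Since 8103.0839 ≠ 0.0025, the equation fails at this point, so it cannot hold for every real x for which both sides are defined.
(e^x)² = e^(2x), and 2x ≠ x² in general.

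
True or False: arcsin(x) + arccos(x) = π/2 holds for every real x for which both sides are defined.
True.

Claim: arcsin(x) + arccos(x) = π/2.
Reasoning: Both sides are defined for -1 ≤ x ≤ 1. Let θ = arcsin(x), so sin θ = x and θ ∈ [-π/2, π/2]. Then cos(π/2 - θ) = sin θ = x and π/2 - θ ∈ [0, π], which is exactly the range of arccos, so arccos(x) = π/2 - θ. Adding: arcsin(x) + arccos(x) = θ + (π/2 - θ) = π/2.
So the two sides agree for every real x for which both sides are defined.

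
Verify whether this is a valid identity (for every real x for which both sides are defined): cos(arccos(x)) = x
Claim: cos(arccos(x)) = x.
Reasoning: For -1 ≤ x ≤ 1 (where arccos is defined), arccos(x) is by definition an angle whose cosine equals x. Taking the cosine of that angle returns x. (Note the other order, arccos(cos x) = x, is NOT an identity.)
So the two sides agree for every real x for which both sides are defined.

Conclusion: Yes, this is an identity.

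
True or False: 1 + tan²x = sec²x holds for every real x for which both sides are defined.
True.

Claim: 1 + tan²x = sec²x.
Reasoning: Start from sin²x + cos²x = 1 and divide every term by cos²x (allowed wherever tan x and sec x are defined): tan²x + 1 = 1/cos²x = sec²x.
So the two sides agree for every real x for which both sides are defined.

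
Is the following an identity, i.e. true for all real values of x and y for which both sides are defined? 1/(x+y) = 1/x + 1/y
Claim: 1/(x+y) = 1/x + 1/y.
Test a specific point where both sides are defined: x = 3, y = 1.
LHS = 1/(x+y) ≈ 0.2500
RHS = 1/x + 1/y ≈ 1.3333
Since 0.2500 ≠ 1.3333, the equation fails at this point, so it cannot hold for all real values of x and y for which both sides are defined.
1/x + 1/y = (x+y)/(xy), which is not 1/(x+y).

Conclusion: No, this is NOT an identity.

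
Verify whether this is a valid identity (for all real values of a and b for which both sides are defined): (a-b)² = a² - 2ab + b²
Claim: (a-b)² = a² - 2ab + b².
Reasoning: Expand: (a-b)² = (a-b)(a-b) = a·a - a·b - b·a + b·b = a² - 2ab + b².
So the two sides agree for all real values of a and b for which both sides are defined.

Conclusion: Yes, this is an identity.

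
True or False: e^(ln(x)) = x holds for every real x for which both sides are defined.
Claim: e^(ln(x)) = x.
Reasoning: For x > 0, ln(x) is by definition the exponent p such that e^p = x. Raising e to that exponent therefore returns x: e^(ln x) = x.
So the two sides agree for every real x for which both sides are defined.

Conclusion: True.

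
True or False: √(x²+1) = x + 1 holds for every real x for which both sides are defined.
False.

Claim: √(x²+1) = x + 1.
Test a specific point where both sides are defined: x = 1.
LHS = √(x²+1) ≈ 1.4142
RHS = x + 1 ≈ 2.0000
Since 1.4142 ≠ 2.0000, the equation fails at this point, so it cannot hold for every real x for which both sides are defined.
(x+1)² = x² + 2x + 1 ≠ x² + 1 unless x = 0.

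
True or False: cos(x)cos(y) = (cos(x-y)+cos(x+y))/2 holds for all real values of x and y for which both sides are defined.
Claim: cos(x)cos(y) = (cos(x-y)+cos(x+y))/2.
Reasoning: cos(x-y) = cos(x)cos(y) + sin(x)sin(y) and cos(x+y) = cos(x)cos(y) - sin(x)sin(y). Adding, cos(x-y) + cos(x+y) = 2cos(x)cos(y); divide by 2.
So the two sides agree for all real values of x and y for which both sides are defined.

Conclusion: True.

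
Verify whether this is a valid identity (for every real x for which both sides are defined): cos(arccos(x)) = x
Claim: cos(arccos(x)) = x.
Reasoning: For -1 ≤ x ≤ 1 (where arccos is defined), arccos(x) is by definition an angle whose cosine equals x. Taking the cosine of that angle returns x. (Note the other order, arccos(cos x) = x, is NOT an identity.)
So the two sides agree for every real x for which both sides are defined.

Conclusion: Yes, this is an identity.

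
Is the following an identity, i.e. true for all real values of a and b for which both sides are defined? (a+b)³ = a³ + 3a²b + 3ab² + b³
Claim: (a+b)³ = a³ + 3a²b + 3ab² + b³.
Reasoning: (a+b)³ = (a+b)(a+b)² = (a+b)(a² + 2ab + b²) = a³ + 2a²b + ab² + a²b + 2ab² + b³ = a³ + 3a²b + 3ab² + b³.
So the two sides agree for all real values of a and b for which both sides are defined.

Conclusion: Yes, this is an identity.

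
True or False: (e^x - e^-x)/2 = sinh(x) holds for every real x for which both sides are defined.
Claim: (e^x - e^-x)/2 = sinh(x).
Reasoning: This is exactly the definition of the hyperbolic sine: sinh(x) := (e^x - e^-x)/2.
So the two sides agree for every real x for which both sides are defined.

Conclusion: True.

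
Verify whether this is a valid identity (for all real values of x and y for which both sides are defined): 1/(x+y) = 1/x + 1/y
No, this is NOT an identity.

Claim: 1/(x+y) = 1/x + 1/y.
Test a specific point where both sides are defined: x = 1/2, y = 3.
LHS = 1/(x+y) ≈ 0.2857
RHS = 1/x + 1/y ≈ 2.3333
Since 0.2857 ≠ 2.3333, the equation fails at this point, so it cannot hold for all real values of x and y for which both sides are defined.
1/x + 1/y = (x+y)/(xy), which is not 1/(x+y).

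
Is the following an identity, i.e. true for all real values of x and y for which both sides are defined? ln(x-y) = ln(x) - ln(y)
No, this is NOT an identity.

Claim: ln(x-y) = ln(x) - ln(y).
Test a specific point where both sides are defined: x = 4, y = 1.
LHS = ln(x-y) ≈ 1.0986
RHS = ln(x) - ln(y) ≈ 1.3863
Since 1.0986 ≠ 1.3863, the equation fails at this point, so it cannot hold for all real values of x and y for which both sides are defined.
ln(x) - ln(y) = ln(x/y), not ln(x-y).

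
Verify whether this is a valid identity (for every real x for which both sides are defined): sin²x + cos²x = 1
Yes, this is an identity.

Claim: sin²x + cos²x = 1.
Reasoning: The point (cos x, sin x) lies on the unit circle X² + Y² = 1, so cos²x + sin²x = 1 for every real x.
So the two sides agree for every real x for which both sides are defined.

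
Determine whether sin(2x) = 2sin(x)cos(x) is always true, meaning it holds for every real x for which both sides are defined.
Yes, this is an identity.

Claim: sin(2x) = 2sin(x)cos(x).
Reasoning: Put y = x in the addition formula sin(x+y) = sin(x)cos(y) + cos(x)sin(y): sin(2x) = sin(x)cos(x) + cos(x)sin(x) = 2sin(x)cos(x).
So the two sides agree for every real x for which both sides are defined.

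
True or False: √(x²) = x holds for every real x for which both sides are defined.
False.

Claim: √(x²) = x.
Test a specific point where both sides are defined: x = -2.
LHS = √(x²) ≈ 2.0000
RHS = x ≈ -2.0000
Since 2.0000 ≠ -2.0000, the equation fails at this point, so it cannot hold for every real x for which both sides are defined.
√(x²) = |x|, which differs from x whenever x < 0 (both sides are defined for every real x).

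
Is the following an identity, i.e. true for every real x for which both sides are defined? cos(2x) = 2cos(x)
No, this is NOT an identity.

Claim: cos(2x) = 2cos(x).
Test a specific point where both sides are defined: x = π/4.
LHS = cos(2x) ≈ 0.0000
RHS = 2cos(x) ≈ 1.4142
Since 0.0000 ≠ 1.4142, the equation fails at this point, so it cannot hold for every real x for which both sides are defined.
The correct double-angle formula is cos(2x) = cos²x - sin²x.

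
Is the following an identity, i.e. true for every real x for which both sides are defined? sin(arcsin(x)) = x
Claim: sin(arcsin(x)) = x.
Reasoning: For -1 ≤ x ≤ 1 (where arcsin is defined), arcsin(x) is by definition an angle whose sine equals x. Taking the sine of that angle returns x. (Note the other order, arcsin(sin x) = x, is NOT an identity.)
So the two sides agree for every real x for which both sides are defined.

Conclusion: Yes, this is an identity.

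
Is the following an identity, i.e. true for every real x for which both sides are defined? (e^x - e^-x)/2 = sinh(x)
Yes, this is an identity.

Claim: (e^x - e^-x)/2 = sinh(x).
Reasoning: This is exactly the definition of the hyperbolic sine: sinh(x) := (e^x - e^-x)/2.
So the two sides agree for every real x for which both sides are defined.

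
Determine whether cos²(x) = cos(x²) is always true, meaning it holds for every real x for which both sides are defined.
Claim: cos²(x) = cos(x²).
Test a specific point where both sides are defined: x = π/6.
LHS = cos²(x) ≈ 0.7500
RHS = cos(x²) ≈ 0.9627
Since 0.7500 ≠ 0.9627, the equation fails at this point, so it cannot hold for every real x for which both sides are defined.
cos²(x) means (cos x)², squaring the output; cos(x²) squares the input. These are different functions.

Conclusion: No, this is NOT an identity.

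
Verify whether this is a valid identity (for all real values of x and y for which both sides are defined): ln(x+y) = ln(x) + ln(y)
No, this is NOT an identity.

Claim: ln(x+y) = ln(x) + ln(y).
Test a specific point where both sides are defined: x = 3, y = 4.
LHS = ln(x+y) ≈ 1.9459
RHS = ln(x) + ln(y) ≈ 2.4849
Since 1.9459 ≠ 2.4849, the equation fails at this point, so it cannot hold for all real values of x and y for which both sides are defined.
ln(x) + ln(y) = ln(xy), not ln(x+y).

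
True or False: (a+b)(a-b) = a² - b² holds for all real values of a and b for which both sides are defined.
Claim: (a+b)(a-b) = a² - b².
Reasoning: Expand: (a+b)(a-b) = a² - ab + ba - b² = a² - b² (the cross terms cancel).
So the two sides agree for all real values of a and b for which both sides are defined.

Conclusion: True.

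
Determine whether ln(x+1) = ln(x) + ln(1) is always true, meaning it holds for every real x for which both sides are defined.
Claim: ln(x+1) = ln(x) + ln(1).
Test a specific point where both sides are defined: x = 4.
LHS = ln(x+1) ≈ 1.6094
RHS = ln(x) + ln(1) ≈ 1.3863
Since 1.6094 ≠ 1.3863, the equation fails at this point, so it cannot hold for every real x for which both sides are defined.
ln(1) = 0, so the right side is just ln(x), which differs from ln(x+1).

Conclusion: No, this is NOT an identity.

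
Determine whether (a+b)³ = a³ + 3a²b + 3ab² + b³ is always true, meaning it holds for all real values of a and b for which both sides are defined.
Yes, this is an identity.

Claim: (a+b)³ = a³ + 3a²b + 3ab² + b³.
Reasoning: (a+b)³ = (a+b)(a+b)² = (a+b)(a² + 2ab + b²) = a³ + 2a²b + ab² + a²b + 2ab² + b³ = a³ + 3a²b + 3ab² + b³.
So the two sides agree for all real values of a and b for which both sides are defined.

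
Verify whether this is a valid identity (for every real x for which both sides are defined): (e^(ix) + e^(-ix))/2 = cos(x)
Yes, this is an identity.

Claim: (e^(ix) + e^(-ix))/2 = cos(x).
Reasoning: By Euler's formula e^(ix) = cos(x) + i·sin(x) and e^(-ix) = cos(x) - i·sin(x). Adding cancels the sine terms: e^(ix) + e^(-ix) = 2cos(x); divide by 2.
So the two sides agree for every real x for which both sides are defined.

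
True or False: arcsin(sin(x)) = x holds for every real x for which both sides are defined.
False.

Claim: arcsin(sin(x)) = x.
Test a specific point where both sides are defined: x = π.
LHS = arcsin(sin(x)) ≈ 0.0000
RHS = x ≈ 3.1416
Since 0.0000 ≠ 3.1416, the equation fails at this point, so it cannot hold for every real x for which both sides are defined.
arcsin only returns values in [-π/2, π/2], so arcsin(sin(x)) = x holds only for x in that interval, not for all real x.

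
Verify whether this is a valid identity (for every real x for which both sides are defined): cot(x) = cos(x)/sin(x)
Yes, this is an identity.

Claim: cot(x) = cos(x)/sin(x).
Reasoning: cot(x) is defined as 1/tan(x) = 1/(sin(x)/cos(x)) = cos(x)/sin(x), wherever sin(x) ≠ 0.
So the two sides agree for every real x for which both sides are defined.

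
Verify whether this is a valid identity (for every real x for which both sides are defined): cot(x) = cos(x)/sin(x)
Yes, this is an identity.

Claim: cot(x) = cos(x)/sin(x).
Reasoning: cot(x) is defined as 1/tan(x) = 1/(sin(x)/cos(x)) = cos(x)/sin(x), wherever sin(x) ≠ 0.
So the two sides agree for every real x for which both sides are defined.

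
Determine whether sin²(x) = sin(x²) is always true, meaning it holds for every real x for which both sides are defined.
No, this is NOT an identity.

Claim: sin²(x) = sin(x²).
Test a specific point where both sides are defined: x = π.
LHS = sin²(x) ≈ 0.0000
RHS = sin(x²) ≈ -0.4303
Since 0.0000 ≠ -0.4303, the equation fails at this point, so it cannot hold for every real x for which both sides are defined.
sin²(x) means (sin x)², squaring the output; sin(x²) squares the input. These are different functions.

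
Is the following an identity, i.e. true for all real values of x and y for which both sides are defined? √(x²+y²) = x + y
No, this is NOT an identity.

Claim: √(x²+y²) = x + y.
Test a specific point where both sides are defined: x = -2, y = 3.
LHS = √(x²+y²) ≈ 3.6056
RHS = x + y ≈ 1.0000
Since 3.6056 ≠ 1.0000, the equation fails at this point, so it cannot hold for all real values of x and y for which both sides are defined.
(x+y)² = x² + 2xy + y², not x² + y², so the square root does not split this way.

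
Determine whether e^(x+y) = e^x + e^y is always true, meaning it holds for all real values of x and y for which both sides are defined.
Claim: e^(x+y) = e^x + e^y.
Test a specific point where both sides are defined: x = -2, y = 2.
LHS = e^(x+y) ≈ 1.0000
RHS = e^x + e^y ≈ 7.5244
Since 1.0000 ≠ 7.5244, the equation fails at this point, so it cannot hold for all real values of x and y for which both sides are defined.
The correct rule is e^(x+y) = e^x · e^y (a product, not a sum).

Conclusion: No, this is NOT an identity.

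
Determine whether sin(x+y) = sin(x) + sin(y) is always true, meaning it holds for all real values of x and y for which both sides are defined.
No, this is NOT an identity.

Claim: sin(x+y) = sin(x) + sin(y).
Test a specific point where both sides are defined: x = π/6, y = 2π/3.
LHS = sin(x+y) ≈ 0.5000
RHS = sin(x) + sin(y) ≈ 1.3660
Since 0.5000 ≠ 1.3660, the equation fails at this point, so it cannot hold for all real values of x and y for which both sides are defined.
The correct expansion is sin(x+y) = sin(x)cos(y) + cos(x)sin(y); sine is not additive.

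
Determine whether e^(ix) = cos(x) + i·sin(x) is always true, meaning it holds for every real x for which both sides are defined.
Yes, this is an identity.

Claim: e^(ix) = cos(x) + i·sin(x).
Reasoning: Euler's formula. Expand e^(ix) = Σ (ix)^k / k!. Since i² = -1, the even-k terms are Σ (-1)^m x^(2m)/(2m)! = cos(x) and the odd-k terms are i · Σ (-1)^m x^(2m+1)/(2m+1)! = i·sin(x).
So the two sides agree for every real x for which both sides are defined.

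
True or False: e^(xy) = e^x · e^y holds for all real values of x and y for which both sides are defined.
False.

Claim: e^(xy) = e^x · e^y.
Test a specific point where both sides are defined: x = 3, y = 1.
LHS = e^(xy) ≈ 20.0855
RHS = e^x · e^y ≈ 54.5982
Since 20.0855 ≠ 54.5982, the equation fails at this point, so it cannot hold for all real values of x and y for which both sides are defined.
e^x · e^y = e^(x+y), not e^(xy).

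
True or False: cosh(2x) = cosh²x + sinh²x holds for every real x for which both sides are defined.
Claim: cosh(2x) = cosh²x + sinh²x.
Reasoning: cosh²x = (e^(2x) + 2 + e^(-2x))/4 and sinh²x = (e^(2x) - 2 + e^(-2x))/4. Adding gives (2e^(2x) + 2e^(-2x))/4 = (e^(2x) + e^(-2x))/2 = cosh(2x).
So the two sides agree for every real x for which both sides are defined.

Conclusion: True.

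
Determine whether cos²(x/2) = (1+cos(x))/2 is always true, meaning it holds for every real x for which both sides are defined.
Yes, this is an identity.

Claim: cos²(x/2) = (1+cos(x))/2.
Reasoning: Use cos(2θ) = 2cos²θ - 1 with θ = x/2: cos(x) = 2cos²(x/2) - 1. Solving for cos²(x/2) gives (1 + cos(x))/2.
So the two sides agree for every real x for which both sides are defined.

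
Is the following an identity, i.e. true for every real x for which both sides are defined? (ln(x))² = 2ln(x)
Claim: (ln(x))² = 2ln(x).
Test a specific point where both sides are defined: x = 1/2.
LHS = (ln(x))² ≈ 0.4805
RHS = 2ln(x) ≈ -1.3863
Since 0.4805 ≠ -1.3863, the equation fails at this point, so it cannot hold for every real x for which both sides are defined.
2ln(x) equals ln(x²), which is not the same as (ln x)².

Conclusion: No, this is NOT an identity.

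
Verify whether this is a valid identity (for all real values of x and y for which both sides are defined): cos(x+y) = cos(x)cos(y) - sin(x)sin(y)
Claim: cos(x+y) = cos(x)cos(y) - sin(x)sin(y).
Reasoning: By Euler's formula e^(i(x+y)) = e^(ix)·e^(iy) = (cos x + i·sin x)(cos y + i·sin y). The real part of the left side is cos(x+y); the real part of the product is cos(x)cos(y) - sin(x)sin(y) (since i·i = -1).
So the two sides agree for all real values of x and y for which both sides are defined.

Conclusion: Yes, this is an identity.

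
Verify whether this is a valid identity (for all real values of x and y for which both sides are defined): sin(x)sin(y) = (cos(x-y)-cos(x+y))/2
Yes, this is an identity.

Claim: sin(x)sin(y) = (cos(x-y)-cos(x+y))/2.
Reasoning: cos(x-y) = cos(x)cos(y) + sin(x)sin(y) and cos(x+y) = cos(x)cos(y) - sin(x)sin(y). Subtracting, cos(x-y) - cos(x+y) = 2sin(x)sin(y); divide by 2.
So the two sides agree for all real values of x and y for which both sides are defined.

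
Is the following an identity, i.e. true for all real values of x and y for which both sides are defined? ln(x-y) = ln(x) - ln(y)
No, this is NOT an identity.

Claim: ln(x-y) = ln(x) - ln(y).
Test a specific point where both sides are defined: x = 2, y = 1/2.
LHS = ln(x-y) ≈ 0.4055
RHS = ln(x) - ln(y) ≈ 1.3863
Since 0.4055 ≠ 1.3863, the equation fails at this point, so it cannot hold for all real values of x and y for which both sides are defined.
ln(x) - ln(y) = ln(x/y), not ln(x-y).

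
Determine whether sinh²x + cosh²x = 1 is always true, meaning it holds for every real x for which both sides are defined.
Claim: sinh²x + cosh²x = 1.
Test a specific point where both sides are defined: x = 1/2.
LHS = sinh²x + cosh²x ≈ 1.5431
RHS = 1 ≈ 1.0000
Since 1.5431 ≠ 1.0000, the equation fails at this point, so it cannot hold for every real x for which both sides are defined.
The correct hyperbolic identity is cosh²x - sinh²x = 1 (a difference); the sum sinh²x + cosh²x equals cosh(2x).

Conclusion: No, this is NOT an identity.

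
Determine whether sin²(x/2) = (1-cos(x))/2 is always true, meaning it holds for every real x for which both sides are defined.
Yes, this is an identity.

Claim: sin²(x/2) = (1-cos(x))/2.
Reasoning: Use cos(2θ) = 1 - 2sin²θ with θ = x/2: cos(x) = 1 - 2sin²(x/2). Solving for sin²(x/2) gives (1 - cos(x))/2.
So the two sides agree for every real x for which both sides are defined.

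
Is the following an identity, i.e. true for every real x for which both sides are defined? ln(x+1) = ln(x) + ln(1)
Claim: ln(x+1) = ln(x) + ln(1).
Test a specific point where both sides are defined: x = 2.
LHS = ln(x+1) ≈ 1.0986
RHS = ln(x) + ln(1) ≈ 0.6931
Since 1.0986 ≠ 0.6931, the equation fails at this point, so it cannot hold for every real x for which both sides are defined.
ln(1) = 0, so the right side is just ln(x), which differs from ln(x+1).

Conclusion: No, this is NOT an identity.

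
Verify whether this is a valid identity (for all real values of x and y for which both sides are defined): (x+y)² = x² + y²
No, this is NOT an identity.

Claim: (x+y)² = x² + y².
Test a specific point where both sides are defined: x = 3, y = 1/2.
LHS = (x+y)² ≈ 12.2500
RHS = x² + y² ≈ 9.2500
Since 12.2500 ≠ 9.2500, the equation fails at this point, so it cannot hold for all real values of x and y for which both sides are defined.
The correct expansion is (x+y)² = x² + 2xy + y²; the cross term 2xy is missing.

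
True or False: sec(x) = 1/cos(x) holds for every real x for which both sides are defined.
Claim: sec(x) = 1/cos(x).
Reasoning: sec(x) is by definition the reciprocal of cos(x), wherever cos(x) ≠ 0.
So the two sides agree for every real x for which both sides are defined.

Conclusion: True.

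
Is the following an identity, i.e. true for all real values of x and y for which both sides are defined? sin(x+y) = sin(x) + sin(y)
No, this is NOT an identity.

Claim: sin(x+y) = sin(x) + sin(y).
Test a specific point where both sides are defined: x = π, y = π/4.
LHS = sin(x+y) ≈ -0.7071
RHS = sin(x) + sin(y) ≈ 0.7071
Since -0.7071 ≠ 0.7071, the equation fails at this point, so it cannot hold for all real values of x and y for which both sides are defined.
The correct expansion is sin(x+y) = sin(x)cos(y) + cos(x)sin(y); sine is not additive.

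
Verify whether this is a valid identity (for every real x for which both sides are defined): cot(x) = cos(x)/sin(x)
Yes, this is an identity.

Claim: cot(x) = cos(x)/sin(x).
Reasoning: cot(x) is defined as 1/tan(x) = 1/(sin(x)/cos(x)) = cos(x)/sin(x), wherever sin(x) ≠ 0.
So the two sides agree for every real x for which both sides are defined.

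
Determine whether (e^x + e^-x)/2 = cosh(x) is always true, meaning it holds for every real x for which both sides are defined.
Claim: (e^x + e^-x)/2 = cosh(x).
Reasoning: This is exactly the definition of the hyperbolic cosine: cosh(x) := (e^x + e^-x)/2.
So the two sides agree for every real x for which both sides are defined.

Conclusion: Yes, this is an identity.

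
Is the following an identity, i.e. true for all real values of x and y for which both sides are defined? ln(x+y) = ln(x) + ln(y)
Claim: ln(x+y) = ln(x) + ln(y).
Test a specific point where both sides are defined: x = 1/2, y = 2.
LHS = ln(x+y) ≈ 0.9163
RHS = ln(x) + ln(y) ≈ 0.0000
Since 0.9163 ≠ 0.0000, the equation fails at this point, so it cannot hold for all real values of x and y for which both sides are defined.
ln(x) + ln(y) = ln(xy), not ln(x+y).

Conclusion: No, this is NOT an identity.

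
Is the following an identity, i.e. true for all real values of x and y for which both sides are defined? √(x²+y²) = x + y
No, this is NOT an identity.

Claim: √(x²+y²) = x + y.
Test a specific point where both sides are defined: x = 1/2, y = -2.
LHS = √(x²+y²) ≈ 2.0616
RHS = x + y ≈ -1.5000
Since 2.0616 ≠ -1.5000, the equation fails at this point, so it cannot hold for all real values of x and y for which both sides are defined.
(x+y)² = x² + 2xy + y², not x² + y², so the square root does not split this way.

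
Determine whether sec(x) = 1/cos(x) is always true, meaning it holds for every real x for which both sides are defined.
Yes, this is an identity.

Claim: sec(x) = 1/cos(x).
Reasoning: sec(x) is by definition the reciprocal of cos(x), wherever cos(x) ≠ 0.
So the two sides agree for every real x for which both sides are defined.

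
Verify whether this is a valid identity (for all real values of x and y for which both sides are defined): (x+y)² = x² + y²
No, this is NOT an identity.

Claim: (x+y)² = x² + y².
Test a specific point where both sides are defined: x = -3, y = -1.
LHS = (x+y)² ≈ 16.0000
RHS = x² + y² ≈ 10.0000
Since 16.0000 ≠ 10.0000, the equation fails at this point, so it cannot hold for all real values of x and y for which both sides are defined.
The correct expansion is (x+y)² = x² + 2xy + y²; the cross term 2xy is missing.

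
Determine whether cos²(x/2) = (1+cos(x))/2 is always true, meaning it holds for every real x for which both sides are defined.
Yes, this is an identity.

Claim: cos²(x/2) = (1+cos(x))/2.
Reasoning: Use cos(2θ) = 2cos²θ - 1 with θ = x/2: cos(x) = 2cos²(x/2) - 1. Solving for cos²(x/2) gives (1 + cos(x))/2.
So the two sides agree for every real x for which both sides are defined.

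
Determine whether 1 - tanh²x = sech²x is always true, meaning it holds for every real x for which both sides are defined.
Yes, this is an identity.

Claim: 1 - tanh²x = sech²x.
Reasoning: Divide cosh²x - sinh²x = 1 through by cosh²x (never zero): 1 - tanh²x = 1/cosh²x = sech²x.
So the two sides agree for every real x for which both sides are defined.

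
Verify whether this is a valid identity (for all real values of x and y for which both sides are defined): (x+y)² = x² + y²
No, this is NOT an identity.

Claim: (x+y)² = x² + y².
Test a specific point where both sides are defined: x = 1/2, y = 4.
LHS = (x+y)² ≈ 20.2500
RHS = x² + y² ≈ 16.2500
Since 20.2500 ≠ 16.2500, the equation fails at this point, so it cannot hold for all real values of x and y for which both sides are defined.
The correct expansion is (x+y)² = x² + 2xy + y²; the cross term 2xy is missing.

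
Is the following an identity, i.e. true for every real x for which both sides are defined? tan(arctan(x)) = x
Yes, this is an identity.

Claim: tan(arctan(x)) = x.
Reasoning: For every real x, arctan(x) is by definition the angle in (-π/2, π/2) whose tangent equals x. Taking the tangent of that angle returns x.
So the two sides agree for every real x for which both sides are defined.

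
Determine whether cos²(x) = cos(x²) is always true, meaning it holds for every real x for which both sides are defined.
No, this is NOT an identity.

Claim: cos²(x) = cos(x²).
Test a specific point where both sides are defined: x = π/2.
LHS = cos²(x) ≈ 0.0000
RHS = cos(x²) ≈ -0.7812
Since 0.0000 ≠ -0.7812, the equation fails at this point, so it cannot hold for every real x for which both sides are defined.
cos²(x) means (cos x)², squaring the output; cos(x²) squares the input. These are different functions.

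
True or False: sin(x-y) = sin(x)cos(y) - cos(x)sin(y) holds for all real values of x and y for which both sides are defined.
Claim: sin(x-y) = sin(x)cos(y) - cos(x)sin(y).
Reasoning: Replace y by -y in sin(x+y) = sin(x)cos(y) + cos(x)sin(y) and use cos(-y) = cos(y), sin(-y) = -sin(y): sin(x-y) = sin(x)cos(y) - cos(x)sin(y).
So the two sides agree for all real values of x and y for which both sides are defined.

Conclusion: True.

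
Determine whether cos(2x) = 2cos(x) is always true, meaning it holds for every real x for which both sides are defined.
No, this is NOT an identity.

Claim: cos(2x) = 2cos(x).
Test a specific point where both sides are defined: x = 2π/3.
LHS = cos(2x) ≈ -0.5000
RHS = 2cos(x) ≈ -1.0000
Since -0.5000 ≠ -1.0000, the equation fails at this point, so it cannot hold for every real x for which both sides are defined.
The correct double-angle formula is cos(2x) = cos²x - sin²x.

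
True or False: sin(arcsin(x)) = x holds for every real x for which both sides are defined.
True.

Claim: sin(arcsin(x)) = x.
Reasoning: For -1 ≤ x ≤ 1 (where arcsin is defined), arcsin(x) is by definition an angle whose sine equals x. Taking the sine of that angle returns x. (Note the other order, arcsin(sin x) = x, is NOT an identity.)
So the two sides agree for every real x for which both sides are defined.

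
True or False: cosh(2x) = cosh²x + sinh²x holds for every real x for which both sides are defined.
True.

Claim: cosh(2x) = cosh²x + sinh²x.
Reasoning: cosh²x = (e^(2x) + 2 + e^(-2x))/4 and sinh²x = (e^(2x) - 2 + e^(-2x))/4. Adding gives (2e^(2x) + 2e^(-2x))/4 = (e^(2x) + e^(-2x))/2 = cosh(2x).
So the two sides agree for every real x for which both sides are defined.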